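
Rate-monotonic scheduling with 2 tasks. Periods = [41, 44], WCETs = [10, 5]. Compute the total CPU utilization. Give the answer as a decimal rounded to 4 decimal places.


Compute individual utilizations (exact fractions):
  Task 1: C/T = 10/41 (approx. 0.2439)
  Task 2: C/T = 5/44 (approx. 0.1136)
Total utilization U = 10/41 + 5/44 = 645/1804
Rounded to 4 decimal places: U = 0.3575
RM (Liu & Layland) bound for 2 tasks = 0.828427; compare with U = 645/1804 (approx. 0.357539)
U <= bound, so schedulable by RM sufficient condition.

0.3575


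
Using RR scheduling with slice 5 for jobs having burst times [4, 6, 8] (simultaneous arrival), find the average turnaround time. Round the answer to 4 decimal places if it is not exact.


Time quantum = 5
Execution trace:
  J1 runs 4 units, time = 4
  J2 runs 5 units, time = 9
  J3 runs 5 units, time = 14
  J2 runs 1 units, time = 15
  J3 runs 3 units, time = 18
Finish times: [4, 15, 18]
Average turnaround = 37/3 = 12.3333

12.3333


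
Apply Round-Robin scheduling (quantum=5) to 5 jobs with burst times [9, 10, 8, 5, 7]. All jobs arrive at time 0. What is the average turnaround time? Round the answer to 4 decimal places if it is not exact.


Time quantum = 5
Execution trace:
  J1 runs 5 units, time = 5
  J2 runs 5 units, time = 10
  J3 runs 5 units, time = 15
  J4 runs 5 units, time = 20
  J5 runs 5 units, time = 25
  J1 runs 4 units, time = 29
  J2 runs 5 units, time = 34
  J3 runs 3 units, time = 37
  J5 runs 2 units, time = 39
Finish times: [29, 34, 37, 20, 39]
Average turnaround = 159/5 = 31.8

31.8


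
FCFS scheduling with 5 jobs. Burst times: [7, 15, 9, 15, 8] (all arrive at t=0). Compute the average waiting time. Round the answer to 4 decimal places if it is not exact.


FCFS order (as given): [7, 15, 9, 15, 8]
Waiting times:
  Job 1: wait = 0
  Job 2: wait = 7
  Job 3: wait = 22
  Job 4: wait = 31
  Job 5: wait = 46
Sum of waiting times = 106
Average waiting time = 106/5 = 21.2

21.2


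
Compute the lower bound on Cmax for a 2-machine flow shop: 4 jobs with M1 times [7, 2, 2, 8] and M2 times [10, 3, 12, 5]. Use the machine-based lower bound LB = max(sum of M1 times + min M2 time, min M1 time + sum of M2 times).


LB1 = sum(M1 times) + min(M2 times) = 19 + 3 = 22
LB2 = min(M1 times) + sum(M2 times) = 2 + 30 = 32
Lower bound = max(LB1, LB2) = max(22, 32) = 32

32


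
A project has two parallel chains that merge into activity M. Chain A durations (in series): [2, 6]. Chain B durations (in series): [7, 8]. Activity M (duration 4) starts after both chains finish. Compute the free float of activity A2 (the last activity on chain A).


ES(A2) = sum of predecessors on chain A = 2
EF(A2) = ES + duration = 2 + 6 = 8
Successor of A2 is M. ES(M) = max(sum(A), sum(B)) = max(8, 15) = 15
Free float = ES(successor) - EF(current) = 15 - 8 = 7

7


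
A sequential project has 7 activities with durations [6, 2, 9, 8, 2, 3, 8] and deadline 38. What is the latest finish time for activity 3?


LF(activity 3) = deadline - sum of successor durations
Successors: activities 4 through 7 with durations [8, 2, 3, 8]
Sum of successor durations = 21
LF = 38 - 21 = 17

17


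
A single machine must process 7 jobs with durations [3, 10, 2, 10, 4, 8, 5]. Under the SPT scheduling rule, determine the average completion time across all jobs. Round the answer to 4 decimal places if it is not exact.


Sort jobs by processing time (SPT order): [2, 3, 4, 5, 8, 10, 10]
Compute completion times sequentially:
  Job 1: processing = 2, completes at 2
  Job 2: processing = 3, completes at 5
  Job 3: processing = 4, completes at 9
  Job 4: processing = 5, completes at 14
  Job 5: processing = 8, completes at 22
  Job 6: processing = 10, completes at 32
  Job 7: processing = 10, completes at 42
Sum of completion times = 126
Average completion time = 126/7 = 18.0

18.0


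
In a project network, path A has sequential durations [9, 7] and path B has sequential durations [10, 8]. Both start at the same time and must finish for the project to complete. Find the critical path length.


Path A total = 9 + 7 = 16
Path B total = 10 + 8 = 18
Critical path = longest path = max(16, 18) = 18

18


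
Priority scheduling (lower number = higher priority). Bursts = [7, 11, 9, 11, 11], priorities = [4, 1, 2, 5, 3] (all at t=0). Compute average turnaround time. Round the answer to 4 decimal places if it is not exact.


Sort by priority (ascending = highest first):
Order: [(1, 11), (2, 9), (3, 11), (4, 7), (5, 11)]
Completion times:
  Priority 1, burst=11, C=11
  Priority 2, burst=9, C=20
  Priority 3, burst=11, C=31
  Priority 4, burst=7, C=38
  Priority 5, burst=11, C=49
Average turnaround = 149/5 = 29.8

29.8


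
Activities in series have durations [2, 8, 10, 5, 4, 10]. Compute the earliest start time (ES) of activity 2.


Activity 2 starts after activities 1 through 1 complete.
Predecessor durations: [2]
ES = 2 = 2

2


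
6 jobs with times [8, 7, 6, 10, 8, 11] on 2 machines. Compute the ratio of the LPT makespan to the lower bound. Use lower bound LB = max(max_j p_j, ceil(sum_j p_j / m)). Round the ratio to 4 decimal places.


LPT order: [11, 10, 8, 8, 7, 6]
Machine loads after assignment: [25, 25]
LPT makespan = 25
Lower bound = max(max_job, ceil(total/2)) = max(11, 25) = 25
Ratio = 25 / 25 = 1.0

1.0


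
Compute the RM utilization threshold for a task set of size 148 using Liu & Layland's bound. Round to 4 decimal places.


Compute 2^(1/148) = 1.0046944113
Subtract 1: 1.0046944113 - 1 = 0.0046944113
Multiply by n: 148 * 0.0046944113 = 0.6947728724
Round to 4 dp: 0.6948

0.6948


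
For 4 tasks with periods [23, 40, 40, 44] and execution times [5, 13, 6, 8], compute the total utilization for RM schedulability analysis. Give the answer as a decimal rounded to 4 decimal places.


Compute individual utilizations (exact fractions):
  Task 1: C/T = 5/23 (approx. 0.2174)
  Task 2: C/T = 13/40 (approx. 0.325)
  Task 3: C/T = 6/40 = 3/20 (approx. 0.15)
  Task 4: C/T = 8/44 = 2/11 (approx. 0.1818)
Total utilization U = 5/23 + 13/40 + 3/20 + 2/11 = 8847/10120
Rounded to 4 decimal places: U = 0.8742
RM (Liu & Layland) bound for 4 tasks = 0.756828; compare with U = 8847/10120 (approx. 0.874209)
bound < U <= 1, so the RM sufficient condition is not met (inconclusive; an exact test such as response-time analysis is needed).

0.8742


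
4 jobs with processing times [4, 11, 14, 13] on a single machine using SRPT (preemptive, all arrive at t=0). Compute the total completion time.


Since all jobs arrive at t=0, SRPT equals SPT ordering.
SPT order: [4, 11, 13, 14]
Completion times:
  Job 1: p=4, C=4
  Job 2: p=11, C=15
  Job 3: p=13, C=28
  Job 4: p=14, C=42
Total completion time = 4 + 15 + 28 + 42 = 89

89


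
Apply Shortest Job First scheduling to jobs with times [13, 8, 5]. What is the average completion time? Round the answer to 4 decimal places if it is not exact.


SJF order (ascending): [5, 8, 13]
Completion times:
  Job 1: burst=5, C=5
  Job 2: burst=8, C=13
  Job 3: burst=13, C=26
Average completion = 44/3 = 14.6667

14.6667


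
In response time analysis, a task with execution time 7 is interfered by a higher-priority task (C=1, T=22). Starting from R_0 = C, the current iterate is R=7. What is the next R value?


R_next = C + ceil(R_prev / T_hp) * C_hp
ceil(7 / 22) = ceil(0.3182) = 1
Interference = 1 * 1 = 1
R_next = 7 + 1 = 8

8


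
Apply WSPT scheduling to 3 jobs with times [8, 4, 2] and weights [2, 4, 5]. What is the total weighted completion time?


Compute p/w ratios and sort ascending (WSPT): [(2, 5), (4, 4), (8, 2)]
Compute weighted completion times:
  Job (p=2,w=5): C=2, w*C=5*2=10
  Job (p=4,w=4): C=6, w*C=4*6=24
  Job (p=8,w=2): C=14, w*C=2*14=28
Total weighted completion time = 62

62


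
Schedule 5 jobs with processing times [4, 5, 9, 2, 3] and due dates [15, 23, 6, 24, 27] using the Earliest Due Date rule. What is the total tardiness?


Sort by due date (EDD order): [(9, 6), (4, 15), (5, 23), (2, 24), (3, 27)]
Compute completion times and tardiness:
  Job 1: p=9, d=6, C=9, tardiness=max(0,9-6)=3
  Job 2: p=4, d=15, C=13, tardiness=max(0,13-15)=0
  Job 3: p=5, d=23, C=18, tardiness=max(0,18-23)=0
  Job 4: p=2, d=24, C=20, tardiness=max(0,20-24)=0
  Job 5: p=3, d=27, C=23, tardiness=max(0,23-27)=0
Total tardiness = 3

3


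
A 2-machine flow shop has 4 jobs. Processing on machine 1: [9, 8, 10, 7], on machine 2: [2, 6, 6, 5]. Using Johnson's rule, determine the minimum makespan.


Apply Johnson's rule:
  Group 1 (a <= b): []
  Group 2 (a > b): [(2, 8, 6), (3, 10, 6), (4, 7, 5), (1, 9, 2)]
Optimal job order: [2, 3, 4, 1]
Schedule:
  Job 2: M1 done at 8, M2 done at 14
  Job 3: M1 done at 18, M2 done at 24
  Job 4: M1 done at 25, M2 done at 30
  Job 1: M1 done at 34, M2 done at 36
Makespan = 36

36


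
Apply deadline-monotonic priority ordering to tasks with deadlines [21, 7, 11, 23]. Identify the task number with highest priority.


Sort tasks by relative deadline (ascending):
  Task 2: deadline = 7
  Task 3: deadline = 11
  Task 1: deadline = 21
  Task 4: deadline = 23
Priority order (highest first): [2, 3, 1, 4]
Highest priority task = 2

2


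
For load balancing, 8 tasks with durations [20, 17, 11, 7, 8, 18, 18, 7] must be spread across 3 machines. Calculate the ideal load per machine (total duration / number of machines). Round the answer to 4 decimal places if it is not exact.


Total processing time = 20 + 17 + 11 + 7 + 8 + 18 + 18 + 7 = 106
Number of machines = 3
Ideal balanced load = 106 / 3 = 35.3333

35.3333


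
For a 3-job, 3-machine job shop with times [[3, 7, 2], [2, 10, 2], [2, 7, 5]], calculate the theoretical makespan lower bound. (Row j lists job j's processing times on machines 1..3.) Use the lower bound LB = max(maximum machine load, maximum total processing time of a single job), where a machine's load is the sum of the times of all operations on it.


Machine loads:
  Machine 1: 3 + 2 + 2 = 7
  Machine 2: 7 + 10 + 7 = 24
  Machine 3: 2 + 2 + 5 = 9
Max machine load = 24
Job totals:
  Job 1: 12
  Job 2: 14
  Job 3: 14
Max job total = 14
Lower bound = max(24, 14) = 24

24


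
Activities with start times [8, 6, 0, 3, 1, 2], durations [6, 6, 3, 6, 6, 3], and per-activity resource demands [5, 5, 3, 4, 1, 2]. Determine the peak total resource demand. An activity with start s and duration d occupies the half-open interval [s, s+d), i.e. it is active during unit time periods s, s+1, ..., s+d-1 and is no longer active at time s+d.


Each activity i is active on [start_i, start_i + duration_i).
Compute total resource usage per time slot:
  t=0: active resources = [3], total = 3
  t=1: active resources = [3, 1], total = 4
  t=2: active resources = [3, 1, 2], total = 6
  t=3: active resources = [4, 1, 2], total = 7
  t=4: active resources = [4, 1, 2], total = 7
  t=5: active resources = [4, 1], total = 5
  t=6: active resources = [5, 4, 1], total = 10
  t=7: active resources = [5, 4], total = 9
  t=8: active resources = [5, 5, 4], total = 14
  t=9: active resources = [5, 5], total = 10
  t=10: active resources = [5, 5], total = 10
  t=11: active resources = [5, 5], total = 10
  t=12: active resources = [5], total = 5
  t=13: active resources = [5], total = 5
Peak resource demand = 14

14


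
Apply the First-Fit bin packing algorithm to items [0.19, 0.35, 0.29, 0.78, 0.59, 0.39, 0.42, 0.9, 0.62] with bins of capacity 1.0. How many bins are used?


Place items sequentially using First-Fit:
  Item 0.19 -> new Bin 1
  Item 0.35 -> Bin 1 (now 0.54)
  Item 0.29 -> Bin 1 (now 0.83)
  Item 0.78 -> new Bin 2
  Item 0.59 -> new Bin 3
  Item 0.39 -> Bin 3 (now 0.98)
  Item 0.42 -> new Bin 4
  Item 0.9 -> new Bin 5
  Item 0.62 -> new Bin 6
Total bins used = 6

6


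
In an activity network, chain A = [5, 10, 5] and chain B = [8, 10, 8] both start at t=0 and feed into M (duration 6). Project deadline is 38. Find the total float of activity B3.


Forward pass: ES(B3) = sum of predecessors on chain B = 18
EF = ES + duration = 18 + 8 = 26
Backward pass: LF(M) = deadline = 38; LS(M) = 38 - 6 = 32
LF(B3) = LS(M) - sum(successors on chain B) = 32 - 0 = 32
LS = LF - duration = 32 - 8 = 24
Total float = LS - ES = 24 - 18 = 6

6


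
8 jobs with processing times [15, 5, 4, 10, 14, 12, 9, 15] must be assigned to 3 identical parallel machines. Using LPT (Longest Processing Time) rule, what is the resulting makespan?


Sort jobs in decreasing order (LPT): [15, 15, 14, 12, 10, 9, 5, 4]
Assign each job to the least loaded machine:
  Machine 1: jobs [15, 10, 4], load = 29
  Machine 2: jobs [15, 9, 5], load = 29
  Machine 3: jobs [14, 12], load = 26
Makespan = max load = 29

29


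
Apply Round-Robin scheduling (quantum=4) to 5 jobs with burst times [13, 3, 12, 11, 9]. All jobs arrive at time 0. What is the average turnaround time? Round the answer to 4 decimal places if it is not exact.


Time quantum = 4
Execution trace:
  J1 runs 4 units, time = 4
  J2 runs 3 units, time = 7
  J3 runs 4 units, time = 11
  J4 runs 4 units, time = 15
  J5 runs 4 units, time = 19
  J1 runs 4 units, time = 23
  J3 runs 4 units, time = 27
  J4 runs 4 units, time = 31
  J5 runs 4 units, time = 35
  J1 runs 4 units, time = 39
  J3 runs 4 units, time = 43
  J4 runs 3 units, time = 46
  J5 runs 1 units, time = 47
  J1 runs 1 units, time = 48
Finish times: [48, 7, 43, 46, 47]
Average turnaround = 191/5 = 38.2

38.2


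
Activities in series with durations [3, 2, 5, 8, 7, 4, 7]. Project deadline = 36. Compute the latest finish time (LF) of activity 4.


LF(activity 4) = deadline - sum of successor durations
Successors: activities 5 through 7 with durations [7, 4, 7]
Sum of successor durations = 18
LF = 36 - 18 = 18

18


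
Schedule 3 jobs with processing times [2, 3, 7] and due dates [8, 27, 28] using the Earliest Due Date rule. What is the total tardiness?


Sort by due date (EDD order): [(2, 8), (3, 27), (7, 28)]
Compute completion times and tardiness:
  Job 1: p=2, d=8, C=2, tardiness=max(0,2-8)=0
  Job 2: p=3, d=27, C=5, tardiness=max(0,5-27)=0
  Job 3: p=7, d=28, C=12, tardiness=max(0,12-28)=0
Total tardiness = 0

0


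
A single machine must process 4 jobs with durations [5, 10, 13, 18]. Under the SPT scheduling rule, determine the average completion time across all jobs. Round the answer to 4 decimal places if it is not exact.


Sort jobs by processing time (SPT order): [5, 10, 13, 18]
Compute completion times sequentially:
  Job 1: processing = 5, completes at 5
  Job 2: processing = 10, completes at 15
  Job 3: processing = 13, completes at 28
  Job 4: processing = 18, completes at 46
Sum of completion times = 94
Average completion time = 94/4 = 23.5

23.5


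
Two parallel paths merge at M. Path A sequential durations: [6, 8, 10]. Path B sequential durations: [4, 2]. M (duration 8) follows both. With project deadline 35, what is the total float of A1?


Forward pass: ES(A1) = sum of predecessors on chain A = 0
EF = ES + duration = 0 + 6 = 6
Backward pass: LF(M) = deadline = 35; LS(M) = 35 - 8 = 27
LF(A1) = LS(M) - sum(successors on chain A) = 27 - 18 = 9
LS = LF - duration = 9 - 6 = 3
Total float = LS - ES = 3 - 0 = 3

3


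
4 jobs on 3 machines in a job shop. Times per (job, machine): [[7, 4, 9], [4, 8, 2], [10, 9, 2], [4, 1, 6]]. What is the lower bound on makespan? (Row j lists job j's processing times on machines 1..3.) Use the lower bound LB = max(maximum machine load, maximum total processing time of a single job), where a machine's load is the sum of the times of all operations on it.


Machine loads:
  Machine 1: 7 + 4 + 10 + 4 = 25
  Machine 2: 4 + 8 + 9 + 1 = 22
  Machine 3: 9 + 2 + 2 + 6 = 19
Max machine load = 25
Job totals:
  Job 1: 20
  Job 2: 14
  Job 3: 21
  Job 4: 11
Max job total = 21
Lower bound = max(25, 21) = 25

25


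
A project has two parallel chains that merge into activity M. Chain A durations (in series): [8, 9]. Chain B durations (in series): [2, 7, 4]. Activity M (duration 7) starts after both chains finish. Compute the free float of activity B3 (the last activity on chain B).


ES(B3) = sum of predecessors on chain B = 9
EF(B3) = ES + duration = 9 + 4 = 13
Successor of B3 is M. ES(M) = max(sum(A), sum(B)) = max(17, 13) = 17
Free float = ES(successor) - EF(current) = 17 - 13 = 4

4


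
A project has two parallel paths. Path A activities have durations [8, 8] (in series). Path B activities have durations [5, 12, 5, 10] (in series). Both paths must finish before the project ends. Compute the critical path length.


Path A total = 8 + 8 = 16
Path B total = 5 + 12 + 5 + 10 = 32
Critical path = longest path = max(16, 32) = 32

32


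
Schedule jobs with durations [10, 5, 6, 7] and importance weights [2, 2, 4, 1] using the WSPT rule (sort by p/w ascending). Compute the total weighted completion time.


Compute p/w ratios and sort ascending (WSPT): [(6, 4), (5, 2), (10, 2), (7, 1)]
Compute weighted completion times:
  Job (p=6,w=4): C=6, w*C=4*6=24
  Job (p=5,w=2): C=11, w*C=2*11=22
  Job (p=10,w=2): C=21, w*C=2*21=42
  Job (p=7,w=1): C=28, w*C=1*28=28
Total weighted completion time = 116

116


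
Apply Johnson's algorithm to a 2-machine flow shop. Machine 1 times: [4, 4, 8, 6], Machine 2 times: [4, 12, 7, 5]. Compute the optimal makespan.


Apply Johnson's rule:
  Group 1 (a <= b): [(1, 4, 4), (2, 4, 12)]
  Group 2 (a > b): [(3, 8, 7), (4, 6, 5)]
Optimal job order: [1, 2, 3, 4]
Schedule:
  Job 1: M1 done at 4, M2 done at 8
  Job 2: M1 done at 8, M2 done at 20
  Job 3: M1 done at 16, M2 done at 27
  Job 4: M1 done at 22, M2 done at 32
Makespan = 32

32


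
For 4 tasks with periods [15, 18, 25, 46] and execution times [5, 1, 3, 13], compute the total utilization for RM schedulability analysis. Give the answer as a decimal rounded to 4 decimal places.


Compute individual utilizations (exact fractions):
  Task 1: C/T = 5/15 = 1/3 (approx. 0.3333)
  Task 2: C/T = 1/18 (approx. 0.0556)
  Task 3: C/T = 3/25 (approx. 0.12)
  Task 4: C/T = 13/46 (approx. 0.2826)
Total utilization U = 1/3 + 1/18 + 3/25 + 13/46 = 4096/5175
Rounded to 4 decimal places: U = 0.7915
RM (Liu & Layland) bound for 4 tasks = 0.756828; compare with U = 4096/5175 (approx. 0.791498)
bound < U <= 1, so the RM sufficient condition is not met (inconclusive; an exact test such as response-time analysis is needed).

0.7915


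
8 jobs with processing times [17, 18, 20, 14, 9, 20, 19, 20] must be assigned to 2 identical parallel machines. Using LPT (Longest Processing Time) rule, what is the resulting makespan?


Sort jobs in decreasing order (LPT): [20, 20, 20, 19, 18, 17, 14, 9]
Assign each job to the least loaded machine:
  Machine 1: jobs [20, 20, 17, 14], load = 71
  Machine 2: jobs [20, 19, 18, 9], load = 66
Makespan = max load = 71

71


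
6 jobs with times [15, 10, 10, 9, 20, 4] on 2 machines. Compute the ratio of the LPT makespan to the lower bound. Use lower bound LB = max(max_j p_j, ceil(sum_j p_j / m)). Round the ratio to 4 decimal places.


LPT order: [20, 15, 10, 10, 9, 4]
Machine loads after assignment: [34, 34]
LPT makespan = 34
Lower bound = max(max_job, ceil(total/2)) = max(20, 34) = 34
Ratio = 34 / 34 = 1.0

1.0


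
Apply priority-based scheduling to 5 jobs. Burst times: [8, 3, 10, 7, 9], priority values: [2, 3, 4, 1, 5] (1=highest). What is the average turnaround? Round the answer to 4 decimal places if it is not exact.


Sort by priority (ascending = highest first):
Order: [(1, 7), (2, 8), (3, 3), (4, 10), (5, 9)]
Completion times:
  Priority 1, burst=7, C=7
  Priority 2, burst=8, C=15
  Priority 3, burst=3, C=18
  Priority 4, burst=10, C=28
  Priority 5, burst=9, C=37
Average turnaround = 105/5 = 21.0

21.0


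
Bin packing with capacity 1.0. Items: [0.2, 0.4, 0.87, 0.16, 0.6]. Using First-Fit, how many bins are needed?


Place items sequentially using First-Fit:
  Item 0.2 -> new Bin 1
  Item 0.4 -> Bin 1 (now 0.6)
  Item 0.87 -> new Bin 2
  Item 0.16 -> Bin 1 (now 0.76)
  Item 0.6 -> new Bin 3
Total bins used = 3

3


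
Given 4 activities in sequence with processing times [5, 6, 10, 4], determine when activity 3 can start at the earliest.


Activity 3 starts after activities 1 through 2 complete.
Predecessor durations: [5, 6]
ES = 5 + 6 = 11

11


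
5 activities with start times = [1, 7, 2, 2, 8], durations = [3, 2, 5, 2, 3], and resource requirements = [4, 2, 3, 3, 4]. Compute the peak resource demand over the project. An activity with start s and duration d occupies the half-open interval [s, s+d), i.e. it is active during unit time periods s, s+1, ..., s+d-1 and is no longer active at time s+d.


Each activity i is active on [start_i, start_i + duration_i).
Compute total resource usage per time slot:
  t=0: active resources = [], total = 0
  t=1: active resources = [4], total = 4
  t=2: active resources = [4, 3, 3], total = 10
  t=3: active resources = [4, 3, 3], total = 10
  t=4: active resources = [3], total = 3
  t=5: active resources = [3], total = 3
  t=6: active resources = [3], total = 3
  t=7: active resources = [2], total = 2
  t=8: active resources = [2, 4], total = 6
  t=9: active resources = [4], total = 4
  t=10: active resources = [4], total = 4
Peak resource demand = 10

10


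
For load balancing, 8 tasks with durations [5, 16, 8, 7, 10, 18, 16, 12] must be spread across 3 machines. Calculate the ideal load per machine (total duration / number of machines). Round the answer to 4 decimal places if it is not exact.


Total processing time = 5 + 16 + 8 + 7 + 10 + 18 + 16 + 12 = 92
Number of machines = 3
Ideal balanced load = 92 / 3 = 30.6667

30.6667


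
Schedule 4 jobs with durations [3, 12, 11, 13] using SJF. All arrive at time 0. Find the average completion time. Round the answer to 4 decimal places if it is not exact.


SJF order (ascending): [3, 11, 12, 13]
Completion times:
  Job 1: burst=3, C=3
  Job 2: burst=11, C=14
  Job 3: burst=12, C=26
  Job 4: burst=13, C=39
Average completion = 82/4 = 20.5

20.5


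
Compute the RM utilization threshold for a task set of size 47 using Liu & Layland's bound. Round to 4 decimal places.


Compute 2^(1/47) = 1.0148570979
Subtract 1: 1.0148570979 - 1 = 0.0148570979
Multiply by n: 47 * 0.0148570979 = 0.6982836013
Round to 4 dp: 0.6983

0.6983


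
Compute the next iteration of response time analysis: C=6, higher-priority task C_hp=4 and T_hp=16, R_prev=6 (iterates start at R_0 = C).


R_next = C + ceil(R_prev / T_hp) * C_hp
ceil(6 / 16) = ceil(0.375) = 1
Interference = 1 * 4 = 4
R_next = 6 + 4 = 10

10


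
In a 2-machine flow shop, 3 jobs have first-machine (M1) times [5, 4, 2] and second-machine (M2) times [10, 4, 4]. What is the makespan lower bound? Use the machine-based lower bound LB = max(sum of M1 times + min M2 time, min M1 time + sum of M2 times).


LB1 = sum(M1 times) + min(M2 times) = 11 + 4 = 15
LB2 = min(M1 times) + sum(M2 times) = 2 + 18 = 20
Lower bound = max(LB1, LB2) = max(15, 20) = 20

20


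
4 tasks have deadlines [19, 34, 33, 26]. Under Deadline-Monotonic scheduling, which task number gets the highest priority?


Sort tasks by relative deadline (ascending):
  Task 1: deadline = 19
  Task 4: deadline = 26
  Task 3: deadline = 33
  Task 2: deadline = 34
Priority order (highest first): [1, 4, 3, 2]
Highest priority task = 1

1


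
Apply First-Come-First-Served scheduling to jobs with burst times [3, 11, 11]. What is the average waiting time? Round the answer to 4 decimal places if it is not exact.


FCFS order (as given): [3, 11, 11]
Waiting times:
  Job 1: wait = 0
  Job 2: wait = 3
  Job 3: wait = 14
Sum of waiting times = 17
Average waiting time = 17/3 = 5.6667

5.6667


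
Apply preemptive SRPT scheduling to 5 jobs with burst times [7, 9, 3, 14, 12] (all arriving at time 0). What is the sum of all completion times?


Since all jobs arrive at t=0, SRPT equals SPT ordering.
SPT order: [3, 7, 9, 12, 14]
Completion times:
  Job 1: p=3, C=3
  Job 2: p=7, C=10
  Job 3: p=9, C=19
  Job 4: p=12, C=31
  Job 5: p=14, C=45
Total completion time = 3 + 10 + 19 + 31 + 45 = 108

108


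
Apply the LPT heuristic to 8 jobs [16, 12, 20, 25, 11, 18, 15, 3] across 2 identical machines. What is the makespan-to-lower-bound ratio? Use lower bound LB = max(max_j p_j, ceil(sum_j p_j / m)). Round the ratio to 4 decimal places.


LPT order: [25, 20, 18, 16, 15, 12, 11, 3]
Machine loads after assignment: [64, 56]
LPT makespan = 64
Lower bound = max(max_job, ceil(total/2)) = max(25, 60) = 60
Ratio = 64 / 60 = 1.0667

1.0667


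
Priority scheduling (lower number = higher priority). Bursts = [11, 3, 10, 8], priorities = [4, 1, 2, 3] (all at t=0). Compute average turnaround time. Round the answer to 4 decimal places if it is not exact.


Sort by priority (ascending = highest first):
Order: [(1, 3), (2, 10), (3, 8), (4, 11)]
Completion times:
  Priority 1, burst=3, C=3
  Priority 2, burst=10, C=13
  Priority 3, burst=8, C=21
  Priority 4, burst=11, C=32
Average turnaround = 69/4 = 17.25

17.25


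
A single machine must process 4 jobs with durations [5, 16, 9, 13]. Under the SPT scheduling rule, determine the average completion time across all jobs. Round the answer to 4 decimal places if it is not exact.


Sort jobs by processing time (SPT order): [5, 9, 13, 16]
Compute completion times sequentially:
  Job 1: processing = 5, completes at 5
  Job 2: processing = 9, completes at 14
  Job 3: processing = 13, completes at 27
  Job 4: processing = 16, completes at 43
Sum of completion times = 89
Average completion time = 89/4 = 22.25

22.25


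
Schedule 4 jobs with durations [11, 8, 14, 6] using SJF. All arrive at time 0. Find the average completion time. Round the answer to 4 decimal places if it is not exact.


SJF order (ascending): [6, 8, 11, 14]
Completion times:
  Job 1: burst=6, C=6
  Job 2: burst=8, C=14
  Job 3: burst=11, C=25
  Job 4: burst=14, C=39
Average completion = 84/4 = 21.0

21.0


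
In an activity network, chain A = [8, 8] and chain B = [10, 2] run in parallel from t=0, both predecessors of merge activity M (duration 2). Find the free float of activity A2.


ES(A2) = sum of predecessors on chain A = 8
EF(A2) = ES + duration = 8 + 8 = 16
Successor of A2 is M. ES(M) = max(sum(A), sum(B)) = max(16, 12) = 16
Free float = ES(successor) - EF(current) = 16 - 16 = 0

0


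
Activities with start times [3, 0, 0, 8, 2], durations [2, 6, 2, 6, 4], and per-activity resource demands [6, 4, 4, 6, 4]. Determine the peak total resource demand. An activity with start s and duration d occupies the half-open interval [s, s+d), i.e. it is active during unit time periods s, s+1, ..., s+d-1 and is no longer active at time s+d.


Each activity i is active on [start_i, start_i + duration_i).
Compute total resource usage per time slot:
  t=0: active resources = [4, 4], total = 8
  t=1: active resources = [4, 4], total = 8
  t=2: active resources = [4, 4], total = 8
  t=3: active resources = [6, 4, 4], total = 14
  t=4: active resources = [6, 4, 4], total = 14
  t=5: active resources = [4, 4], total = 8
  t=6: active resources = [], total = 0
  t=7: active resources = [], total = 0
  t=8: active resources = [6], total = 6
  t=9: active resources = [6], total = 6
  t=10: active resources = [6], total = 6
  t=11: active resources = [6], total = 6
  t=12: active resources = [6], total = 6
  t=13: active resources = [6], total = 6
Peak resource demand = 14

14


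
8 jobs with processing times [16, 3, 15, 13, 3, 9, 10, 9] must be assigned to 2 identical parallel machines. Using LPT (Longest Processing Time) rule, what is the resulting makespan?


Sort jobs in decreasing order (LPT): [16, 15, 13, 10, 9, 9, 3, 3]
Assign each job to the least loaded machine:
  Machine 1: jobs [16, 10, 9, 3], load = 38
  Machine 2: jobs [15, 13, 9, 3], load = 40
Makespan = max load = 40

40


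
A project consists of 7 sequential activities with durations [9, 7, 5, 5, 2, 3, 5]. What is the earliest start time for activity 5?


Activity 5 starts after activities 1 through 4 complete.
Predecessor durations: [9, 7, 5, 5]
ES = 9 + 7 + 5 + 5 = 26

26


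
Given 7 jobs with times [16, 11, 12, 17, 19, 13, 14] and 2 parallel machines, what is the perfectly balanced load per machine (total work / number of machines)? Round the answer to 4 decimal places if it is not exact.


Total processing time = 16 + 11 + 12 + 17 + 19 + 13 + 14 = 102
Number of machines = 2
Ideal balanced load = 102 / 2 = 51.0

51.0


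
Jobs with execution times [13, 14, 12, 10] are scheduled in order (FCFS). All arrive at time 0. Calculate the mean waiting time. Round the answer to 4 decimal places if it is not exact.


FCFS order (as given): [13, 14, 12, 10]
Waiting times:
  Job 1: wait = 0
  Job 2: wait = 13
  Job 3: wait = 27
  Job 4: wait = 39
Sum of waiting times = 79
Average waiting time = 79/4 = 19.75

19.75


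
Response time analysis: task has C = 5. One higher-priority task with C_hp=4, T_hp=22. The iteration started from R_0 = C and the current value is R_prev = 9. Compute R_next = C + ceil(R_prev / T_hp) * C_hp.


R_next = C + ceil(R_prev / T_hp) * C_hp
ceil(9 / 22) = ceil(0.4091) = 1
Interference = 1 * 4 = 4
R_next = 5 + 4 = 9
R_next = R_prev, so the iteration has converged (response time = 9).

9


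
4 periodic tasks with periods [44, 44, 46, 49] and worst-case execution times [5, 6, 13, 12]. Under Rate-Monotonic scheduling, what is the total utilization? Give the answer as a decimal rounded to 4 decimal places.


Compute individual utilizations (exact fractions):
  Task 1: C/T = 5/44 (approx. 0.1136)
  Task 2: C/T = 6/44 = 3/22 (approx. 0.1364)
  Task 3: C/T = 13/46 (approx. 0.2826)
  Task 4: C/T = 12/49 (approx. 0.2449)
Total utilization U = 5/44 + 3/22 + 13/46 + 12/49 = 3505/4508
Rounded to 4 decimal places: U = 0.7775
RM (Liu & Layland) bound for 4 tasks = 0.756828; compare with U = 3505/4508 (approx. 0.777507)
bound < U <= 1, so the RM sufficient condition is not met (inconclusive; an exact test such as response-time analysis is needed).

0.7775


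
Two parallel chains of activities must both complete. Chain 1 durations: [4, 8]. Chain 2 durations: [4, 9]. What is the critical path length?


Path A total = 4 + 8 = 12
Path B total = 4 + 9 = 13
Critical path = longest path = max(12, 13) = 13

13


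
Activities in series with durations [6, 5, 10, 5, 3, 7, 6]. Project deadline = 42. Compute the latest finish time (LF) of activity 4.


LF(activity 4) = deadline - sum of successor durations
Successors: activities 5 through 7 with durations [3, 7, 6]
Sum of successor durations = 16
LF = 42 - 16 = 26

26


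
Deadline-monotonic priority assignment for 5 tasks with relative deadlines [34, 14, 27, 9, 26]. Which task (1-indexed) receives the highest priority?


Sort tasks by relative deadline (ascending):
  Task 4: deadline = 9
  Task 2: deadline = 14
  Task 5: deadline = 26
  Task 3: deadline = 27
  Task 1: deadline = 34
Priority order (highest first): [4, 2, 5, 3, 1]
Highest priority task = 4

4


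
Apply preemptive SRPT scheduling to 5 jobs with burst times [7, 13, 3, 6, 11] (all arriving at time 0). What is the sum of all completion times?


Since all jobs arrive at t=0, SRPT equals SPT ordering.
SPT order: [3, 6, 7, 11, 13]
Completion times:
  Job 1: p=3, C=3
  Job 2: p=6, C=9
  Job 3: p=7, C=16
  Job 4: p=11, C=27
  Job 5: p=13, C=40
Total completion time = 3 + 9 + 16 + 27 + 40 = 95

95


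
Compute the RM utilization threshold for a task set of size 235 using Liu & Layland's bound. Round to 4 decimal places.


Compute 2^(1/235) = 1.0029539167
Subtract 1: 1.0029539167 - 1 = 0.0029539167
Multiply by n: 235 * 0.0029539167 = 0.6941704245
Round to 4 dp: 0.6942

0.6942


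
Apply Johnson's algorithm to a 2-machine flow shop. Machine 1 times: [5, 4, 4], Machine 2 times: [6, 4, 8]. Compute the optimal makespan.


Apply Johnson's rule:
  Group 1 (a <= b): [(2, 4, 4), (3, 4, 8), (1, 5, 6)]
  Group 2 (a > b): []
Optimal job order: [2, 3, 1]
Schedule:
  Job 2: M1 done at 4, M2 done at 8
  Job 3: M1 done at 8, M2 done at 16
  Job 1: M1 done at 13, M2 done at 22
Makespan = 22

22


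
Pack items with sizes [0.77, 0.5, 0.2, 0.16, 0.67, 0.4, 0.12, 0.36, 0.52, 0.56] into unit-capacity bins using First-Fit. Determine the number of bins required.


Place items sequentially using First-Fit:
  Item 0.77 -> new Bin 1
  Item 0.5 -> new Bin 2
  Item 0.2 -> Bin 1 (now 0.97)
  Item 0.16 -> Bin 2 (now 0.66)
  Item 0.67 -> new Bin 3
  Item 0.4 -> new Bin 4
  Item 0.12 -> Bin 2 (now 0.78)
  Item 0.36 -> Bin 4 (now 0.76)
  Item 0.52 -> new Bin 5
  Item 0.56 -> new Bin 6
Total bins used = 6

6


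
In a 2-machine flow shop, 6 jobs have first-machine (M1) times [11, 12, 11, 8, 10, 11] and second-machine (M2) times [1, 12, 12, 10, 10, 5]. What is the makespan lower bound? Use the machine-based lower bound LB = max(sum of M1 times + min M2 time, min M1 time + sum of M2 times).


LB1 = sum(M1 times) + min(M2 times) = 63 + 1 = 64
LB2 = min(M1 times) + sum(M2 times) = 8 + 50 = 58
Lower bound = max(LB1, LB2) = max(64, 58) = 64

64


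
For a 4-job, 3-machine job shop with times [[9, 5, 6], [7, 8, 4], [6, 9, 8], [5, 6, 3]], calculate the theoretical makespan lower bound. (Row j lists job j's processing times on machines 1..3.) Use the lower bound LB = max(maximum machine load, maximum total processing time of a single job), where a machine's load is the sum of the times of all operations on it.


Machine loads:
  Machine 1: 9 + 7 + 6 + 5 = 27
  Machine 2: 5 + 8 + 9 + 6 = 28
  Machine 3: 6 + 4 + 8 + 3 = 21
Max machine load = 28
Job totals:
  Job 1: 20
  Job 2: 19
  Job 3: 23
  Job 4: 14
Max job total = 23
Lower bound = max(28, 23) = 28

28


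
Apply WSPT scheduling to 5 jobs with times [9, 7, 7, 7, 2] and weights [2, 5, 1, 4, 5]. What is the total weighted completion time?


Compute p/w ratios and sort ascending (WSPT): [(2, 5), (7, 5), (7, 4), (9, 2), (7, 1)]
Compute weighted completion times:
  Job (p=2,w=5): C=2, w*C=5*2=10
  Job (p=7,w=5): C=9, w*C=5*9=45
  Job (p=7,w=4): C=16, w*C=4*16=64
  Job (p=9,w=2): C=25, w*C=2*25=50
  Job (p=7,w=1): C=32, w*C=1*32=32
Total weighted completion time = 201

201


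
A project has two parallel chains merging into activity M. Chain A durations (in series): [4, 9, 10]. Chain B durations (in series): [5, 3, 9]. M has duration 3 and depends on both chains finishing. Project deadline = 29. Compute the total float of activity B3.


Forward pass: ES(B3) = sum of predecessors on chain B = 8
EF = ES + duration = 8 + 9 = 17
Backward pass: LF(M) = deadline = 29; LS(M) = 29 - 3 = 26
LF(B3) = LS(M) - sum(successors on chain B) = 26 - 0 = 26
LS = LF - duration = 26 - 9 = 17
Total float = LS - ES = 17 - 8 = 9

9


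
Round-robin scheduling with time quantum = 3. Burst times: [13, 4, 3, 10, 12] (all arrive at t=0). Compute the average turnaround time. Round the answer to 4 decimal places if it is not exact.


Time quantum = 3
Execution trace:
  J1 runs 3 units, time = 3
  J2 runs 3 units, time = 6
  J3 runs 3 units, time = 9
  J4 runs 3 units, time = 12
  J5 runs 3 units, time = 15
  J1 runs 3 units, time = 18
  J2 runs 1 units, time = 19
  J4 runs 3 units, time = 22
  J5 runs 3 units, time = 25
  J1 runs 3 units, time = 28
  J4 runs 3 units, time = 31
  J5 runs 3 units, time = 34
  J1 runs 3 units, time = 37
  J4 runs 1 units, time = 38
  J5 runs 3 units, time = 41
  J1 runs 1 units, time = 42
Finish times: [42, 19, 9, 38, 41]
Average turnaround = 149/5 = 29.8

29.8


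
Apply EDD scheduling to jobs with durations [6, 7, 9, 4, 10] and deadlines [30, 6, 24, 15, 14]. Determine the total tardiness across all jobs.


Sort by due date (EDD order): [(7, 6), (10, 14), (4, 15), (9, 24), (6, 30)]
Compute completion times and tardiness:
  Job 1: p=7, d=6, C=7, tardiness=max(0,7-6)=1
  Job 2: p=10, d=14, C=17, tardiness=max(0,17-14)=3
  Job 3: p=4, d=15, C=21, tardiness=max(0,21-15)=6
  Job 4: p=9, d=24, C=30, tardiness=max(0,30-24)=6
  Job 5: p=6, d=30, C=36, tardiness=max(0,36-30)=6
Total tardiness = 22

22


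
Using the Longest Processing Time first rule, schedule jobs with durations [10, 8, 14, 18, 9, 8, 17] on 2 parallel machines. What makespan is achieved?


Sort jobs in decreasing order (LPT): [18, 17, 14, 10, 9, 8, 8]
Assign each job to the least loaded machine:
  Machine 1: jobs [18, 10, 9, 8], load = 45
  Machine 2: jobs [17, 14, 8], load = 39
Makespan = max load = 45

45


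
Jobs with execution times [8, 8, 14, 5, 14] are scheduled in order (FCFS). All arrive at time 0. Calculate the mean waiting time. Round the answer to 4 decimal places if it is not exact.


FCFS order (as given): [8, 8, 14, 5, 14]
Waiting times:
  Job 1: wait = 0
  Job 2: wait = 8
  Job 3: wait = 16
  Job 4: wait = 30
  Job 5: wait = 35
Sum of waiting times = 89
Average waiting time = 89/5 = 17.8

17.8


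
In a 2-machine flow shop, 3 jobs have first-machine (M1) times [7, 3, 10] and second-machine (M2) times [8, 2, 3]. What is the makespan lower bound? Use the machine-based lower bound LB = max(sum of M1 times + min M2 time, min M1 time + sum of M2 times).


LB1 = sum(M1 times) + min(M2 times) = 20 + 2 = 22
LB2 = min(M1 times) + sum(M2 times) = 3 + 13 = 16
Lower bound = max(LB1, LB2) = max(22, 16) = 22

22


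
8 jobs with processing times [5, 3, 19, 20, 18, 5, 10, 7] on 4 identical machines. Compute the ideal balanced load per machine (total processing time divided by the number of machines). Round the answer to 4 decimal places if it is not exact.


Total processing time = 5 + 3 + 19 + 20 + 18 + 5 + 10 + 7 = 87
Number of machines = 4
Ideal balanced load = 87 / 4 = 21.75

21.75


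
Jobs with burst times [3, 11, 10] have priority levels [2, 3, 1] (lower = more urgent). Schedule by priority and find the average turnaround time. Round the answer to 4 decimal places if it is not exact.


Sort by priority (ascending = highest first):
Order: [(1, 10), (2, 3), (3, 11)]
Completion times:
  Priority 1, burst=10, C=10
  Priority 2, burst=3, C=13
  Priority 3, burst=11, C=24
Average turnaround = 47/3 = 15.6667

15.6667


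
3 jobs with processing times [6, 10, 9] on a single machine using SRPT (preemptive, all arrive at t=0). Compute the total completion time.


Since all jobs arrive at t=0, SRPT equals SPT ordering.
SPT order: [6, 9, 10]
Completion times:
  Job 1: p=6, C=6
  Job 2: p=9, C=15
  Job 3: p=10, C=25
Total completion time = 6 + 15 + 25 = 46

46


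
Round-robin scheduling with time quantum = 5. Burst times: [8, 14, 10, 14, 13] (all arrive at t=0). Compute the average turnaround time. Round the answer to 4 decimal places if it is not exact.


Time quantum = 5
Execution trace:
  J1 runs 5 units, time = 5
  J2 runs 5 units, time = 10
  J3 runs 5 units, time = 15
  J4 runs 5 units, time = 20
  J5 runs 5 units, time = 25
  J1 runs 3 units, time = 28
  J2 runs 5 units, time = 33
  J3 runs 5 units, time = 38
  J4 runs 5 units, time = 43
  J5 runs 5 units, time = 48
  J2 runs 4 units, time = 52
  J4 runs 4 units, time = 56
  J5 runs 3 units, time = 59
Finish times: [28, 52, 38, 56, 59]
Average turnaround = 233/5 = 46.6

46.6


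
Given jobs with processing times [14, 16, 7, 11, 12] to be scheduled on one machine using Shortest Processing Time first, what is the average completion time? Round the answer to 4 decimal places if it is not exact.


Sort jobs by processing time (SPT order): [7, 11, 12, 14, 16]
Compute completion times sequentially:
  Job 1: processing = 7, completes at 7
  Job 2: processing = 11, completes at 18
  Job 3: processing = 12, completes at 30
  Job 4: processing = 14, completes at 44
  Job 5: processing = 16, completes at 60
Sum of completion times = 159
Average completion time = 159/5 = 31.8

31.8


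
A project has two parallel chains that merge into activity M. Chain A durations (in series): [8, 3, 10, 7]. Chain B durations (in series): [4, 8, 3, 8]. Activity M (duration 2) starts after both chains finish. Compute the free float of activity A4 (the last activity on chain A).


ES(A4) = sum of predecessors on chain A = 21
EF(A4) = ES + duration = 21 + 7 = 28
Successor of A4 is M. ES(M) = max(sum(A), sum(B)) = max(28, 23) = 28
Free float = ES(successor) - EF(current) = 28 - 28 = 0

0
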